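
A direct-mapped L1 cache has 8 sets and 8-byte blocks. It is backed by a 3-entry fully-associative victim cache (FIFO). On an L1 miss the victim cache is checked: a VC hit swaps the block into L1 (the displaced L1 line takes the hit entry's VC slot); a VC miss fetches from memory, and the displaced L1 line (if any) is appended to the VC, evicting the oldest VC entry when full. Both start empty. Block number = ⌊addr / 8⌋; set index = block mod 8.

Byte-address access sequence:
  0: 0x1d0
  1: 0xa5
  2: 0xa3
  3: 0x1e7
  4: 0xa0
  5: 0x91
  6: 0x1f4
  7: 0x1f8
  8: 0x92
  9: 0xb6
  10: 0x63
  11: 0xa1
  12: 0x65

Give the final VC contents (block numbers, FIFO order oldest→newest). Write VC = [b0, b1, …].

#0 0x1d0→b58/s2 MISS; vc=[]
#1 0xa5→b20/s4 MISS; vc=[]
#2 0xa3→b20/s4 L1-HIT; vc=[]
#3 0x1e7→b60/s4 MISS; vc=[20]
#4 0xa0→b20/s4 VC-HIT; vc=[60]
#5 0x91→b18/s2 MISS; vc=[60,58]
#6 0x1f4→b62/s6 MISS; vc=[60,58]
#7 0x1f8→b63/s7 MISS; vc=[60,58]
#8 0x92→b18/s2 L1-HIT; vc=[60,58]
#9 0xb6→b22/s6 MISS; vc=[60,58,62]
#10 0x63→b12/s4 MISS; vc=[58,62,20]
#11 0xa1→b20/s4 VC-HIT; vc=[58,62,12]
#12 0x65→b12/s4 VC-HIT; vc=[58,62,20]

VC = [58, 62, 20]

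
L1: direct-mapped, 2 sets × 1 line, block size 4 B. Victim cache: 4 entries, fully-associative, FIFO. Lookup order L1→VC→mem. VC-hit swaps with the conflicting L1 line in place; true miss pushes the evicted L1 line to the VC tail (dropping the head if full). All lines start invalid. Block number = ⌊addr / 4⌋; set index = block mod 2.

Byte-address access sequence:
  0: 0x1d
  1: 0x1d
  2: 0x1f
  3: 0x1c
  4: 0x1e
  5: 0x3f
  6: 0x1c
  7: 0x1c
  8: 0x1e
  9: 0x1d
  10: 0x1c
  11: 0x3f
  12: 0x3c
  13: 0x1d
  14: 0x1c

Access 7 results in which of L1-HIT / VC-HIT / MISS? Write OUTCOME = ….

OUTCOME = L1-HIT

  [0] addr=0x1d blk=7 s=1: MISS | VC []
  [1] addr=0x1d blk=7 s=1: L1-HIT | VC []
  [2] addr=0x1f blk=7 s=1: L1-HIT | VC []
  [3] addr=0x1c blk=7 s=1: L1-HIT | VC []
  [4] addr=0x1e blk=7 s=1: L1-HIT | VC []
  [5] addr=0x3f blk=15 s=1: MISS | VC [7]
  [6] addr=0x1c blk=7 s=1: VC-HIT | VC [15]
  [7] addr=0x1c blk=7 s=1: L1-HIT | VC [15]
  [8] addr=0x1e blk=7 s=1: L1-HIT | VC [15]
  [9] addr=0x1d blk=7 s=1: L1-HIT | VC [15]
  [10] addr=0x1c blk=7 s=1: L1-HIT | VC [15]
  [11] addr=0x3f blk=15 s=1: VC-HIT | VC [7]
  [12] addr=0x3c blk=15 s=1: L1-HIT | VC [7]
  [13] addr=0x1d blk=7 s=1: VC-HIT | VC [15]
  [14] addr=0x1c blk=7 s=1: L1-HIT | VC [15]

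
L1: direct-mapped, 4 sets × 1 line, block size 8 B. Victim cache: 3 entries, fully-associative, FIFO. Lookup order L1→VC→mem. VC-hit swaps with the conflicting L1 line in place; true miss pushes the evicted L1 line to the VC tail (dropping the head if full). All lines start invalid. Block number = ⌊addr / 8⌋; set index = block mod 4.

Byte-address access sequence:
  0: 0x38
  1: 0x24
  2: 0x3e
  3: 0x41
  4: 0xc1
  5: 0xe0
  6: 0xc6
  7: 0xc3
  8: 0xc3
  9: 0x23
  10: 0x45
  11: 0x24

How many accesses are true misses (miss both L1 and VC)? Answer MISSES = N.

#0 0x38→b7/s3 MISS; vc=[]
#1 0x24→b4/s0 MISS; vc=[]
#2 0x3e→b7/s3 L1-HIT; vc=[]
#3 0x41→b8/s0 MISS; vc=[4]
#4 0xc1→b24/s0 MISS; vc=[4,8]
#5 0xe0→b28/s0 MISS; vc=[4,8,24]
#6 0xc6→b24/s0 VC-HIT; vc=[4,8,28]
#7 0xc3→b24/s0 L1-HIT; vc=[4,8,28]
#8 0xc3→b24/s0 L1-HIT; vc=[4,8,28]
#9 0x23→b4/s0 VC-HIT; vc=[24,8,28]
#10 0x45→b8/s0 VC-HIT; vc=[24,4,28]
#11 0x24→b4/s0 VC-HIT; vc=[24,8,28]

MISSES = 5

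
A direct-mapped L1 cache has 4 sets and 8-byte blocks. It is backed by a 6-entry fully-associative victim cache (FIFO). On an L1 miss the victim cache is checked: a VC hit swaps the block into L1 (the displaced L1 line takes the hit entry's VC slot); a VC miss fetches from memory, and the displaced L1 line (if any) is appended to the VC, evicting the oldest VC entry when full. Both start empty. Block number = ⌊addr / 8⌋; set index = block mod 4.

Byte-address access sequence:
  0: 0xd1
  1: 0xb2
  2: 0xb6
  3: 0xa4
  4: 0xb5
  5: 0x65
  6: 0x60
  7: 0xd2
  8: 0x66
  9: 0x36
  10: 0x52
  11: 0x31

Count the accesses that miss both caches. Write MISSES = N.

  [0] addr=0xd1 blk=26 s=2: MISS | VC []
  [1] addr=0xb2 blk=22 s=2: MISS | VC [26]
  [2] addr=0xb6 blk=22 s=2: L1-HIT | VC [26]
  [3] addr=0xa4 blk=20 s=0: MISS | VC [26]
  [4] addr=0xb5 blk=22 s=2: L1-HIT | VC [26]
  [5] addr=0x65 blk=12 s=0: MISS | VC [26, 20]
  [6] addr=0x60 blk=12 s=0: L1-HIT | VC [26, 20]
  [7] addr=0xd2 blk=26 s=2: VC-HIT | VC [22, 20]
  [8] addr=0x66 blk=12 s=0: L1-HIT | VC [22, 20]
  [9] addr=0x36 blk=6 s=2: MISS | VC [22, 20, 26]
  [10] addr=0x52 blk=10 s=2: MISS | VC [22, 20, 26, 6]
  [11] addr=0x31 blk=6 s=2: VC-HIT | VC [22, 20, 26, 10]

MISSES = 6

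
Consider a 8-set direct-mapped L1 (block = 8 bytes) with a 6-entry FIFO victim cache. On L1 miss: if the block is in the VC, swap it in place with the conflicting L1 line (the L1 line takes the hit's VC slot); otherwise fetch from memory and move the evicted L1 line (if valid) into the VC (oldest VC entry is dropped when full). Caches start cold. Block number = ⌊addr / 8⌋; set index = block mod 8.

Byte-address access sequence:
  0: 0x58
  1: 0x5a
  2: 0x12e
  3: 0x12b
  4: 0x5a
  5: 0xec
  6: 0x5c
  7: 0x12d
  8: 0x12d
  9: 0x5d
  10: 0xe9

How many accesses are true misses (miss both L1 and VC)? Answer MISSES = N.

MISSES = 3

0: 0x58 (blk 11, set 3) → MISS  vc=[]
1: 0x5a (blk 11, set 3) → L1-HIT  vc=[]
2: 0x12e (blk 37, set 5) → MISS  vc=[]
3: 0x12b (blk 37, set 5) → L1-HIT  vc=[]
4: 0x5a (blk 11, set 3) → L1-HIT  vc=[]
5: 0xec (blk 29, set 5) → MISS  vc=[37]
6: 0x5c (blk 11, set 3) → L1-HIT  vc=[37]
7: 0x12d (blk 37, set 5) → VC-HIT  vc=[29]
8: 0x12d (blk 37, set 5) → L1-HIT  vc=[29]
9: 0x5d (blk 11, set 3) → L1-HIT  vc=[29]
10: 0xe9 (blk 29, set 5) → VC-HIT  vc=[37]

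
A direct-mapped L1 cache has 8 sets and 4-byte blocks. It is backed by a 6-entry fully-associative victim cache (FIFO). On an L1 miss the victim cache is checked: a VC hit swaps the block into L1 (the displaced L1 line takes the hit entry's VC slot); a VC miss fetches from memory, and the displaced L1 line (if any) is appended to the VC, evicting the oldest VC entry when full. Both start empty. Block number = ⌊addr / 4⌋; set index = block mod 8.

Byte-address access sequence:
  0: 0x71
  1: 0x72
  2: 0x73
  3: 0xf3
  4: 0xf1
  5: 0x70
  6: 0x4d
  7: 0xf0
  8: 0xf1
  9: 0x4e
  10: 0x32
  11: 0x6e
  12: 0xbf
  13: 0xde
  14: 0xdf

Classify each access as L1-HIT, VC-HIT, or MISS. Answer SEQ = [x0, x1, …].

SEQ = [MISS, L1-HIT, L1-HIT, MISS, L1-HIT, VC-HIT, MISS, VC-HIT, L1-HIT, L1-HIT, MISS, MISS, MISS, MISS, L1-HIT]

  [0] addr=0x71 blk=28 s=4: MISS | VC []
  [1] addr=0x72 blk=28 s=4: L1-HIT | VC []
  [2] addr=0x73 blk=28 s=4: L1-HIT | VC []
  [3] addr=0xf3 blk=60 s=4: MISS | VC [28]
  [4] addr=0xf1 blk=60 s=4: L1-HIT | VC [28]
  [5] addr=0x70 blk=28 s=4: VC-HIT | VC [60]
  [6] addr=0x4d blk=19 s=3: MISS | VC [60]
  [7] addr=0xf0 blk=60 s=4: VC-HIT | VC [28]
  [8] addr=0xf1 blk=60 s=4: L1-HIT | VC [28]
  [9] addr=0x4e blk=19 s=3: L1-HIT | VC [28]
  [10] addr=0x32 blk=12 s=4: MISS | VC [28, 60]
  [11] addr=0x6e blk=27 s=3: MISS | VC [28, 60, 19]
  [12] addr=0xbf blk=47 s=7: MISS | VC [28, 60, 19]
  [13] addr=0xde blk=55 s=7: MISS | VC [28, 60, 19, 47]
  [14] addr=0xdf blk=55 s=7: L1-HIT | VC [28, 60, 19, 47]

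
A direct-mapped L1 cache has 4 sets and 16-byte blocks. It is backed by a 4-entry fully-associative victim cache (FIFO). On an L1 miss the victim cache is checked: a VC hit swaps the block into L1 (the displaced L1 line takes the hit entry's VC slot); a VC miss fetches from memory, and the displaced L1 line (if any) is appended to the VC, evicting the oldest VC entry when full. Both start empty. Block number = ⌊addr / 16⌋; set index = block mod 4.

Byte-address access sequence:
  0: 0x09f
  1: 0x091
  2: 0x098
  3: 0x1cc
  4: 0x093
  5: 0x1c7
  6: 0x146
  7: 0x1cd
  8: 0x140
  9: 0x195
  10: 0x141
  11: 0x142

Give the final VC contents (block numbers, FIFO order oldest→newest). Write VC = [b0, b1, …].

#0 0x9f→b9/s1 MISS; vc=[]
#1 0x91→b9/s1 L1-HIT; vc=[]
#2 0x98→b9/s1 L1-HIT; vc=[]
#3 0x1cc→b28/s0 MISS; vc=[]
#4 0x93→b9/s1 L1-HIT; vc=[]
#5 0x1c7→b28/s0 L1-HIT; vc=[]
#6 0x146→b20/s0 MISS; vc=[28]
#7 0x1cd→b28/s0 VC-HIT; vc=[20]
#8 0x140→b20/s0 VC-HIT; vc=[28]
#9 0x195→b25/s1 MISS; vc=[28,9]
#10 0x141→b20/s0 L1-HIT; vc=[28,9]
#11 0x142→b20/s0 L1-HIT; vc=[28,9]

VC = [28, 9]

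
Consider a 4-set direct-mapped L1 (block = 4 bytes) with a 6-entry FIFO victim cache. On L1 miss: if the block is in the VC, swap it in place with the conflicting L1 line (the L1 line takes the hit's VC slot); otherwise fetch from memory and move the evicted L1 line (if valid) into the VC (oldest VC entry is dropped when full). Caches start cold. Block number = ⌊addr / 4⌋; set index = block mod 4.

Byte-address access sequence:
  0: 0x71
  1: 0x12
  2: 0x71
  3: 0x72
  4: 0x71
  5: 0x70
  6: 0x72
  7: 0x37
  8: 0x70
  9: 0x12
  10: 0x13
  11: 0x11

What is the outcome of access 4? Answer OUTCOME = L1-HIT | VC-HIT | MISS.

0: 0x71 (blk 28, set 0) → MISS  vc=[]
1: 0x12 (blk 4, set 0) → MISS  vc=[28]
2: 0x71 (blk 28, set 0) → VC-HIT  vc=[4]
3: 0x72 (blk 28, set 0) → L1-HIT  vc=[4]
4: 0x71 (blk 28, set 0) → L1-HIT  vc=[4]
5: 0x70 (blk 28, set 0) → L1-HIT  vc=[4]
6: 0x72 (blk 28, set 0) → L1-HIT  vc=[4]
7: 0x37 (blk 13, set 1) → MISS  vc=[4]
8: 0x70 (blk 28, set 0) → L1-HIT  vc=[4]
9: 0x12 (blk 4, set 0) → VC-HIT  vc=[28]
10: 0x13 (blk 4, set 0) → L1-HIT  vc=[28]
11: 0x11 (blk 4, set 0) → L1-HIT  vc=[28]

OUTCOME = L1-HIT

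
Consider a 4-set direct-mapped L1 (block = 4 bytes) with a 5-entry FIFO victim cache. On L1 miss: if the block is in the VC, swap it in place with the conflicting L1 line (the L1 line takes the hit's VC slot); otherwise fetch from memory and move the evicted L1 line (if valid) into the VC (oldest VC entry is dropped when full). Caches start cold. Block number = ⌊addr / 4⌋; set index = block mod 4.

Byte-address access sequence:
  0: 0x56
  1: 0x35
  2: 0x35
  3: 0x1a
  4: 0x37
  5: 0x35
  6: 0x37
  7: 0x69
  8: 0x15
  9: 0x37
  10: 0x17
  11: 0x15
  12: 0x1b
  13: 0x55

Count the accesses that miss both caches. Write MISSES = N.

0: 0x56 (blk 21, set 1) → MISS  vc=[]
1: 0x35 (blk 13, set 1) → MISS  vc=[21]
2: 0x35 (blk 13, set 1) → L1-HIT  vc=[21]
3: 0x1a (blk 6, set 2) → MISS  vc=[21]
4: 0x37 (blk 13, set 1) → L1-HIT  vc=[21]
5: 0x35 (blk 13, set 1) → L1-HIT  vc=[21]
6: 0x37 (blk 13, set 1) → L1-HIT  vc=[21]
7: 0x69 (blk 26, set 2) → MISS  vc=[21, 6]
8: 0x15 (blk 5, set 1) → MISS  vc=[21, 6, 13]
9: 0x37 (blk 13, set 1) → VC-HIT  vc=[21, 6, 5]
10: 0x17 (blk 5, set 1) → VC-HIT  vc=[21, 6, 13]
11: 0x15 (blk 5, set 1) → L1-HIT  vc=[21, 6, 13]
12: 0x1b (blk 6, set 2) → VC-HIT  vc=[21, 26, 13]
13: 0x55 (blk 21, set 1) → VC-HIT  vc=[5, 26, 13]

MISSES = 5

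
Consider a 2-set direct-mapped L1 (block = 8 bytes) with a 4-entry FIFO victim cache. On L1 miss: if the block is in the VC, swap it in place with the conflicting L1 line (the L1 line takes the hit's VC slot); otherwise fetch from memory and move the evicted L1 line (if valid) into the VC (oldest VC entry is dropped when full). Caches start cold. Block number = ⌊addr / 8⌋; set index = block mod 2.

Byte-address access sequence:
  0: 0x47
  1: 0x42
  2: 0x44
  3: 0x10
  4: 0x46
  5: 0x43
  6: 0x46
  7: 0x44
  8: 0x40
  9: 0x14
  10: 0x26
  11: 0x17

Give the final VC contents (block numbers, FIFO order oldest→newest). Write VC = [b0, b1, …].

#0 0x47→b8/s0 MISS; vc=[]
#1 0x42→b8/s0 L1-HIT; vc=[]
#2 0x44→b8/s0 L1-HIT; vc=[]
#3 0x10→b2/s0 MISS; vc=[8]
#4 0x46→b8/s0 VC-HIT; vc=[2]
#5 0x43→b8/s0 L1-HIT; vc=[2]
#6 0x46→b8/s0 L1-HIT; vc=[2]
#7 0x44→b8/s0 L1-HIT; vc=[2]
#8 0x40→b8/s0 L1-HIT; vc=[2]
#9 0x14→b2/s0 VC-HIT; vc=[8]
#10 0x26→b4/s0 MISS; vc=[8,2]
#11 0x17→b2/s0 VC-HIT; vc=[8,4]

VC = [8, 4]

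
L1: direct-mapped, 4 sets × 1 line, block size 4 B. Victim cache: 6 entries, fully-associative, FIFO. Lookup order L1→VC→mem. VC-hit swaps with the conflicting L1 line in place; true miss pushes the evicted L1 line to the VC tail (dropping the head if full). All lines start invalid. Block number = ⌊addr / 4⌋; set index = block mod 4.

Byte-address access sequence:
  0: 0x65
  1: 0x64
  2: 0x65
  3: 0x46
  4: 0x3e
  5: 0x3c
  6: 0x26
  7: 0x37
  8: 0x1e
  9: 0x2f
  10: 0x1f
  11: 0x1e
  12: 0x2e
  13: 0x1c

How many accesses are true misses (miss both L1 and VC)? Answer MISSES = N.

MISSES = 7

0: 0x65 (blk 25, set 1) → MISS  vc=[]
1: 0x64 (blk 25, set 1) → L1-HIT  vc=[]
2: 0x65 (blk 25, set 1) → L1-HIT  vc=[]
3: 0x46 (blk 17, set 1) → MISS  vc=[25]
4: 0x3e (blk 15, set 3) → MISS  vc=[25]
5: 0x3c (blk 15, set 3) → L1-HIT  vc=[25]
6: 0x26 (blk 9, set 1) → MISS  vc=[25, 17]
7: 0x37 (blk 13, set 1) → MISS  vc=[25, 17, 9]
8: 0x1e (blk 7, set 3) → MISS  vc=[25, 17, 9, 15]
9: 0x2f (blk 11, set 3) → MISS  vc=[25, 17, 9, 15, 7]
10: 0x1f (blk 7, set 3) → VC-HIT  vc=[25, 17, 9, 15, 11]
11: 0x1e (blk 7, set 3) → L1-HIT  vc=[25, 17, 9, 15, 11]
12: 0x2e (blk 11, set 3) → VC-HIT  vc=[25, 17, 9, 15, 7]
13: 0x1c (blk 7, set 3) → VC-HIT  vc=[25, 17, 9, 15, 11]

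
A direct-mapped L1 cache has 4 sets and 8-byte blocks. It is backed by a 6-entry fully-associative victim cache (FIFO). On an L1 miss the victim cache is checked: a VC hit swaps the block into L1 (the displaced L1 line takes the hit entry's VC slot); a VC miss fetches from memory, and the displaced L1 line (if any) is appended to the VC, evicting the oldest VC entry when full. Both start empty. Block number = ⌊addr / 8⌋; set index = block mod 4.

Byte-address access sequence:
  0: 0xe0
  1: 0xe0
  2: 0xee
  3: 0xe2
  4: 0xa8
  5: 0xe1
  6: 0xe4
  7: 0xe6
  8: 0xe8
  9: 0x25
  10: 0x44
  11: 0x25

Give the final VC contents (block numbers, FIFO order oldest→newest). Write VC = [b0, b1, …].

#0 0xe0→b28/s0 MISS; vc=[]
#1 0xe0→b28/s0 L1-HIT; vc=[]
#2 0xee→b29/s1 MISS; vc=[]
#3 0xe2→b28/s0 L1-HIT; vc=[]
#4 0xa8→b21/s1 MISS; vc=[29]
#5 0xe1→b28/s0 L1-HIT; vc=[29]
#6 0xe4→b28/s0 L1-HIT; vc=[29]
#7 0xe6→b28/s0 L1-HIT; vc=[29]
#8 0xe8→b29/s1 VC-HIT; vc=[21]
#9 0x25→b4/s0 MISS; vc=[21,28]
#10 0x44→b8/s0 MISS; vc=[21,28,4]
#11 0x25→b4/s0 VC-HIT; vc=[21,28,8]

VC = [21, 28, 8]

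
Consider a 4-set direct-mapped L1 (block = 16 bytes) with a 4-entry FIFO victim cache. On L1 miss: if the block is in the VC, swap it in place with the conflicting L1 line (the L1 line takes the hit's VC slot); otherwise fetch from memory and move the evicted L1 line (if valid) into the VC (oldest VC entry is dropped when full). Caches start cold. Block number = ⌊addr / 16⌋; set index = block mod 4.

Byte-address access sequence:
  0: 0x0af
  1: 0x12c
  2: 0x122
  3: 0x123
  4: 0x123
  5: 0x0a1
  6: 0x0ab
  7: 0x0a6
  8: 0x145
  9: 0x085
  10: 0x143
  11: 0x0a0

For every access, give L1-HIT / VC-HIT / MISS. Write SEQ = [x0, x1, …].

SEQ = [MISS, MISS, L1-HIT, L1-HIT, L1-HIT, VC-HIT, L1-HIT, L1-HIT, MISS, MISS, VC-HIT, L1-HIT]

#0 0xaf→b10/s2 MISS; vc=[]
#1 0x12c→b18/s2 MISS; vc=[10]
#2 0x122→b18/s2 L1-HIT; vc=[10]
#3 0x123→b18/s2 L1-HIT; vc=[10]
#4 0x123→b18/s2 L1-HIT; vc=[10]
#5 0xa1→b10/s2 VC-HIT; vc=[18]
#6 0xab→b10/s2 L1-HIT; vc=[18]
#7 0xa6→b10/s2 L1-HIT; vc=[18]
#8 0x145→b20/s0 MISS; vc=[18]
#9 0x85→b8/s0 MISS; vc=[18,20]
#10 0x143→b20/s0 VC-HIT; vc=[18,8]
#11 0xa0→b10/s2 L1-HIT; vc=[18,8]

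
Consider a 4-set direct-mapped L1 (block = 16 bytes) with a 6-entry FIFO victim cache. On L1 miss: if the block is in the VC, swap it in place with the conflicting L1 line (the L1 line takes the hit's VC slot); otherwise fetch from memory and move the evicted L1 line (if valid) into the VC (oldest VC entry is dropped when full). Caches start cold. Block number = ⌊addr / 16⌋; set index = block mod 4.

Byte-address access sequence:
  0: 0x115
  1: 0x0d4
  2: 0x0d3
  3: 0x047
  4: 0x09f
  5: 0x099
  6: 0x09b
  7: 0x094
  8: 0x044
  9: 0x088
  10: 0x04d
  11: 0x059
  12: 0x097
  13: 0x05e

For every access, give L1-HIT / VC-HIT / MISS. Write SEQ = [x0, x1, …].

#0 0x115→b17/s1 MISS; vc=[]
#1 0xd4→b13/s1 MISS; vc=[17]
#2 0xd3→b13/s1 L1-HIT; vc=[17]
#3 0x47→b4/s0 MISS; vc=[17]
#4 0x9f→b9/s1 MISS; vc=[17,13]
#5 0x99→b9/s1 L1-HIT; vc=[17,13]
#6 0x9b→b9/s1 L1-HIT; vc=[17,13]
#7 0x94→b9/s1 L1-HIT; vc=[17,13]
#8 0x44→b4/s0 L1-HIT; vc=[17,13]
#9 0x88→b8/s0 MISS; vc=[17,13,4]
#10 0x4d→b4/s0 VC-HIT; vc=[17,13,8]
#11 0x59→b5/s1 MISS; vc=[17,13,8,9]
#12 0x97→b9/s1 VC-HIT; vc=[17,13,8,5]
#13 0x5e→b5/s1 VC-HIT; vc=[17,13,8,9]

SEQ = [MISS, MISS, L1-HIT, MISS, MISS, L1-HIT, L1-HIT, L1-HIT, L1-HIT, MISS, VC-HIT, MISS, VC-HIT, VC-HIT]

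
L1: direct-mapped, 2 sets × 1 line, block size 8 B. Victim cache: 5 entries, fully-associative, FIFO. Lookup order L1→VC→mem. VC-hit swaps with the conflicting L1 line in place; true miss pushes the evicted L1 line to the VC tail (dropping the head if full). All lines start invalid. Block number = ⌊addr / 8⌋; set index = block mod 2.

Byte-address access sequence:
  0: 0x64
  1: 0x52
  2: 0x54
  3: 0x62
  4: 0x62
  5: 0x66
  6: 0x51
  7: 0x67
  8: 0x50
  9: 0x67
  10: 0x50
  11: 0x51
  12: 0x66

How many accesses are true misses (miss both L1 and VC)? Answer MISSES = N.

0: 0x64 (blk 12, set 0) → MISS  vc=[]
1: 0x52 (blk 10, set 0) → MISS  vc=[12]
2: 0x54 (blk 10, set 0) → L1-HIT  vc=[12]
3: 0x62 (blk 12, set 0) → VC-HIT  vc=[10]
4: 0x62 (blk 12, set 0) → L1-HIT  vc=[10]
5: 0x66 (blk 12, set 0) → L1-HIT  vc=[10]
6: 0x51 (blk 10, set 0) → VC-HIT  vc=[12]
7: 0x67 (blk 12, set 0) → VC-HIT  vc=[10]
8: 0x50 (blk 10, set 0) → VC-HIT  vc=[12]
9: 0x67 (blk 12, set 0) → VC-HIT  vc=[10]
10: 0x50 (blk 10, set 0) → VC-HIT  vc=[12]
11: 0x51 (blk 10, set 0) → L1-HIT  vc=[12]
12: 0x66 (blk 12, set 0) → VC-HIT  vc=[10]

MISSES = 2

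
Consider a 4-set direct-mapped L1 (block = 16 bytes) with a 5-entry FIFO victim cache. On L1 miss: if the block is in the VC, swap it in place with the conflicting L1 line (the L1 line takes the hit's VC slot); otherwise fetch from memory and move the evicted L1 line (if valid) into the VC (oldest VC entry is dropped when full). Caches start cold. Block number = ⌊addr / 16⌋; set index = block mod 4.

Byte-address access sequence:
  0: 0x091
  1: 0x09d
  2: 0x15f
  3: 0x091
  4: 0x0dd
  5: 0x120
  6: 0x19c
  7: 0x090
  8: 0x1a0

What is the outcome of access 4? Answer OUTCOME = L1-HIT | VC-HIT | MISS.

  [0] addr=0x91 blk=9 s=1: MISS | VC []
  [1] addr=0x9d blk=9 s=1: L1-HIT | VC []
  [2] addr=0x15f blk=21 s=1: MISS | VC [9]
  [3] addr=0x91 blk=9 s=1: VC-HIT | VC [21]
  [4] addr=0xdd blk=13 s=1: MISS | VC [21, 9]
  [5] addr=0x120 blk=18 s=2: MISS | VC [21, 9]
  [6] addr=0x19c blk=25 s=1: MISS | VC [21, 9, 13]
  [7] addr=0x90 blk=9 s=1: VC-HIT | VC [21, 25, 13]
  [8] addr=0x1a0 blk=26 s=2: MISS | VC [21, 25, 13, 18]

OUTCOME = MISS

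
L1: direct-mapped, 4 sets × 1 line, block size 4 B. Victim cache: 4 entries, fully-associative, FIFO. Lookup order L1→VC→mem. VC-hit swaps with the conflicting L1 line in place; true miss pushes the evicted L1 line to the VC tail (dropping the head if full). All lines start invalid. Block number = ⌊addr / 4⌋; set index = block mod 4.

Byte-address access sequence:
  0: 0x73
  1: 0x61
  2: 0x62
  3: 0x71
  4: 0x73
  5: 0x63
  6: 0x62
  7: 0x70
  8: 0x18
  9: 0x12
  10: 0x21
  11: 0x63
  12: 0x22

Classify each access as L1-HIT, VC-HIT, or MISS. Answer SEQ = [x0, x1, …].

SEQ = [MISS, MISS, L1-HIT, VC-HIT, L1-HIT, VC-HIT, L1-HIT, VC-HIT, MISS, MISS, MISS, VC-HIT, VC-HIT]

0: 0x73 (blk 28, set 0) → MISS  vc=[]
1: 0x61 (blk 24, set 0) → MISS  vc=[28]
2: 0x62 (blk 24, set 0) → L1-HIT  vc=[28]
3: 0x71 (blk 28, set 0) → VC-HIT  vc=[24]
4: 0x73 (blk 28, set 0) → L1-HIT  vc=[24]
5: 0x63 (blk 24, set 0) → VC-HIT  vc=[28]
6: 0x62 (blk 24, set 0) → L1-HIT  vc=[28]
7: 0x70 (blk 28, set 0) → VC-HIT  vc=[24]
8: 0x18 (blk 6, set 2) → MISS  vc=[24]
9: 0x12 (blk 4, set 0) → MISS  vc=[24, 28]
10: 0x21 (blk 8, set 0) → MISS  vc=[24, 28, 4]
11: 0x63 (blk 24, set 0) → VC-HIT  vc=[8, 28, 4]
12: 0x22 (blk 8, set 0) → VC-HIT  vc=[24, 28, 4]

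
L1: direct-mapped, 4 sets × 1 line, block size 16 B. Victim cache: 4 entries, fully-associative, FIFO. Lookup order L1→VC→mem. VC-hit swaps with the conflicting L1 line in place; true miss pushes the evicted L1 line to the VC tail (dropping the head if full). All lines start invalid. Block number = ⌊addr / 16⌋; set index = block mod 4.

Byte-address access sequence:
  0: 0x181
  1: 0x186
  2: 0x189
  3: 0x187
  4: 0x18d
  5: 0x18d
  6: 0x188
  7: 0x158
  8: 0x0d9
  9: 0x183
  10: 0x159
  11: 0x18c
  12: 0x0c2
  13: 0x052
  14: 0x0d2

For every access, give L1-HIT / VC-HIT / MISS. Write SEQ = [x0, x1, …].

SEQ = [MISS, L1-HIT, L1-HIT, L1-HIT, L1-HIT, L1-HIT, L1-HIT, MISS, MISS, L1-HIT, VC-HIT, L1-HIT, MISS, MISS, VC-HIT]

  [0] addr=0x181 blk=24 s=0: MISS | VC []
  [1] addr=0x186 blk=24 s=0: L1-HIT | VC []
  [2] addr=0x189 blk=24 s=0: L1-HIT | VC []
  [3] addr=0x187 blk=24 s=0: L1-HIT | VC []
  [4] addr=0x18d blk=24 s=0: L1-HIT | VC []
  [5] addr=0x18d blk=24 s=0: L1-HIT | VC []
  [6] addr=0x188 blk=24 s=0: L1-HIT | VC []
  [7] addr=0x158 blk=21 s=1: MISS | VC []
  [8] addr=0xd9 blk=13 s=1: MISS | VC [21]
  [9] addr=0x183 blk=24 s=0: L1-HIT | VC [21]
  [10] addr=0x159 blk=21 s=1: VC-HIT | VC [13]
  [11] addr=0x18c blk=24 s=0: L1-HIT | VC [13]
  [12] addr=0xc2 blk=12 s=0: MISS | VC [13, 24]
  [13] addr=0x52 blk=5 s=1: MISS | VC [13, 24, 21]
  [14] addr=0xd2 blk=13 s=1: VC-HIT | VC [5, 24, 21]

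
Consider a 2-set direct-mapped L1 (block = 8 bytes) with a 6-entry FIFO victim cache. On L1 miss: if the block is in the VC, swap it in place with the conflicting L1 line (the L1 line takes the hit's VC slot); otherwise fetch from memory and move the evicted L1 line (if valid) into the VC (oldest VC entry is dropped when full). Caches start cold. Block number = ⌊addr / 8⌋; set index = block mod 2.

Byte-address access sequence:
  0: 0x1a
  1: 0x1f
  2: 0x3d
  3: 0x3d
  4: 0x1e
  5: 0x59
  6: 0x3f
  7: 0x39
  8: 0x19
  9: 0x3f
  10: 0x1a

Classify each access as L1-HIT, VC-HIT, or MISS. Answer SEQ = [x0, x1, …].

SEQ = [MISS, L1-HIT, MISS, L1-HIT, VC-HIT, MISS, VC-HIT, L1-HIT, VC-HIT, VC-HIT, VC-HIT]

0: 0x1a (blk 3, set 1) → MISS  vc=[]
1: 0x1f (blk 3, set 1) → L1-HIT  vc=[]
2: 0x3d (blk 7, set 1) → MISS  vc=[3]
3: 0x3d (blk 7, set 1) → L1-HIT  vc=[3]
4: 0x1e (blk 3, set 1) → VC-HIT  vc=[7]
5: 0x59 (blk 11, set 1) → MISS  vc=[7, 3]
6: 0x3f (blk 7, set 1) → VC-HIT  vc=[11, 3]
7: 0x39 (blk 7, set 1) → L1-HIT  vc=[11, 3]
8: 0x19 (blk 3, set 1) → VC-HIT  vc=[11, 7]
9: 0x3f (blk 7, set 1) → VC-HIT  vc=[11, 3]
10: 0x1a (blk 3, set 1) → VC-HIT  vc=[11, 7]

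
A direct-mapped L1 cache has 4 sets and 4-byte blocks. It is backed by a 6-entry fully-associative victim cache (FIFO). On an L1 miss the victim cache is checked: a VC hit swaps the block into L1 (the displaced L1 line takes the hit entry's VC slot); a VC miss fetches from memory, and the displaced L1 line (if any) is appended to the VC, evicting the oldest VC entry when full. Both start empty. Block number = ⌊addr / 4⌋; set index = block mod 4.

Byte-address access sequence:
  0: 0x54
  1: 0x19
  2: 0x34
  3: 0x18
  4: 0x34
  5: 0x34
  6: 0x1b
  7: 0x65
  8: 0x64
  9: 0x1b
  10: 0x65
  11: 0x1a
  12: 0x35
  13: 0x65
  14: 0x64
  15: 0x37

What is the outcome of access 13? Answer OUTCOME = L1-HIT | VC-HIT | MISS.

#0 0x54→b21/s1 MISS; vc=[]
#1 0x19→b6/s2 MISS; vc=[]
#2 0x34→b13/s1 MISS; vc=[21]
#3 0x18→b6/s2 L1-HIT; vc=[21]
#4 0x34→b13/s1 L1-HIT; vc=[21]
#5 0x34→b13/s1 L1-HIT; vc=[21]
#6 0x1b→b6/s2 L1-HIT; vc=[21]
#7 0x65→b25/s1 MISS; vc=[21,13]
#8 0x64→b25/s1 L1-HIT; vc=[21,13]
#9 0x1b→b6/s2 L1-HIT; vc=[21,13]
#10 0x65→b25/s1 L1-HIT; vc=[21,13]
#11 0x1a→b6/s2 L1-HIT; vc=[21,13]
#12 0x35→b13/s1 VC-HIT; vc=[21,25]
#13 0x65→b25/s1 VC-HIT; vc=[21,13]
#14 0x64→b25/s1 L1-HIT; vc=[21,13]
#15 0x37→b13/s1 VC-HIT; vc=[21,25]

OUTCOME = VC-HIT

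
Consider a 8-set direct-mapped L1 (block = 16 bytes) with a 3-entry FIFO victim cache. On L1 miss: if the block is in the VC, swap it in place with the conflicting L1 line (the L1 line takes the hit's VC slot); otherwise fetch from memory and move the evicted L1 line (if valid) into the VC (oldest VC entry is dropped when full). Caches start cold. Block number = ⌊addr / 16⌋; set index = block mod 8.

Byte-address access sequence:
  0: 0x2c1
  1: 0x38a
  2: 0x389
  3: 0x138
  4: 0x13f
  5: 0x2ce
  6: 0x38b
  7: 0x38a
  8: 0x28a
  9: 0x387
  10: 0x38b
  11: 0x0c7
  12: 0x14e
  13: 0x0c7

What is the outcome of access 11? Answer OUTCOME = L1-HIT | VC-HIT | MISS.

  [0] addr=0x2c1 blk=44 s=4: MISS | VC []
  [1] addr=0x38a blk=56 s=0: MISS | VC []
  [2] addr=0x389 blk=56 s=0: L1-HIT | VC []
  [3] addr=0x138 blk=19 s=3: MISS | VC []
  [4] addr=0x13f blk=19 s=3: L1-HIT | VC []
  [5] addr=0x2ce blk=44 s=4: L1-HIT | VC []
  [6] addr=0x38b blk=56 s=0: L1-HIT | VC []
  [7] addr=0x38a blk=56 s=0: L1-HIT | VC []
  [8] addr=0x28a blk=40 s=0: MISS | VC [56]
  [9] addr=0x387 blk=56 s=0: VC-HIT | VC [40]
  [10] addr=0x38b blk=56 s=0: L1-HIT | VC [40]
  [11] addr=0xc7 blk=12 s=4: MISS | VC [40, 44]
  [12] addr=0x14e blk=20 s=4: MISS | VC [40, 44, 12]
  [13] addr=0xc7 blk=12 s=4: VC-HIT | VC [40, 44, 20]

OUTCOME = MISS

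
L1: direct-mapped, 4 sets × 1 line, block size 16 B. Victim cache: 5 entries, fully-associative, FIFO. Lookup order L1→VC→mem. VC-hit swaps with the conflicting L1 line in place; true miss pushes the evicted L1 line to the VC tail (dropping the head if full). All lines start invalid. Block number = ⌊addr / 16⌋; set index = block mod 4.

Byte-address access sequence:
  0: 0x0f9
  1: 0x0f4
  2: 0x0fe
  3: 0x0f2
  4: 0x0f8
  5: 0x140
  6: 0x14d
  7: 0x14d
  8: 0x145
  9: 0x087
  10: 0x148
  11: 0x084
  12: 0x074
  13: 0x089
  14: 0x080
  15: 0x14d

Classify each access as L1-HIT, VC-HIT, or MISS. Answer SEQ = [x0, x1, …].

SEQ = [MISS, L1-HIT, L1-HIT, L1-HIT, L1-HIT, MISS, L1-HIT, L1-HIT, L1-HIT, MISS, VC-HIT, VC-HIT, MISS, L1-HIT, L1-HIT, VC-HIT]

0: 0xf9 (blk 15, set 3) → MISS  vc=[]
1: 0xf4 (blk 15, set 3) → L1-HIT  vc=[]
2: 0xfe (blk 15, set 3) → L1-HIT  vc=[]
3: 0xf2 (blk 15, set 3) → L1-HIT  vc=[]
4: 0xf8 (blk 15, set 3) → L1-HIT  vc=[]
5: 0x140 (blk 20, set 0) → MISS  vc=[]
6: 0x14d (blk 20, set 0) → L1-HIT  vc=[]
7: 0x14d (blk 20, set 0) → L1-HIT  vc=[]
8: 0x145 (blk 20, set 0) → L1-HIT  vc=[]
9: 0x87 (blk 8, set 0) → MISS  vc=[20]
10: 0x148 (blk 20, set 0) → VC-HIT  vc=[8]
11: 0x84 (blk 8, set 0) → VC-HIT  vc=[20]
12: 0x74 (blk 7, set 3) → MISS  vc=[20, 15]
13: 0x89 (blk 8, set 0) → L1-HIT  vc=[20, 15]
14: 0x80 (blk 8, set 0) → L1-HIT  vc=[20, 15]
15: 0x14d (blk 20, set 0) → VC-HIT  vc=[8, 15]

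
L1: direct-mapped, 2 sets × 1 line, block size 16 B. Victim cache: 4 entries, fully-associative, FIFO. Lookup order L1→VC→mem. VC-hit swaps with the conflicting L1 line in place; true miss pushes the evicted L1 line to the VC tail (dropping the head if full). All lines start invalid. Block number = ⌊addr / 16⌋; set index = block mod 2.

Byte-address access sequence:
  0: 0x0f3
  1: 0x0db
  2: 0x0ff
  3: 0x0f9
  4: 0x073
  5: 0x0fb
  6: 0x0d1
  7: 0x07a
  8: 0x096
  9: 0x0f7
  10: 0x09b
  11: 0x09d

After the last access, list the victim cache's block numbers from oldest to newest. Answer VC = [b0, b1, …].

0: 0xf3 (blk 15, set 1) → MISS  vc=[]
1: 0xdb (blk 13, set 1) → MISS  vc=[15]
2: 0xff (blk 15, set 1) → VC-HIT  vc=[13]
3: 0xf9 (blk 15, set 1) → L1-HIT  vc=[13]
4: 0x73 (blk 7, set 1) → MISS  vc=[13, 15]
5: 0xfb (blk 15, set 1) → VC-HIT  vc=[13, 7]
6: 0xd1 (blk 13, set 1) → VC-HIT  vc=[15, 7]
7: 0x7a (blk 7, set 1) → VC-HIT  vc=[15, 13]
8: 0x96 (blk 9, set 1) → MISS  vc=[15, 13, 7]
9: 0xf7 (blk 15, set 1) → VC-HIT  vc=[9, 13, 7]
10: 0x9b (blk 9, set 1) → VC-HIT  vc=[15, 13, 7]
11: 0x9d (blk 9, set 1) → L1-HIT  vc=[15, 13, 7]

VC = [15, 13, 7]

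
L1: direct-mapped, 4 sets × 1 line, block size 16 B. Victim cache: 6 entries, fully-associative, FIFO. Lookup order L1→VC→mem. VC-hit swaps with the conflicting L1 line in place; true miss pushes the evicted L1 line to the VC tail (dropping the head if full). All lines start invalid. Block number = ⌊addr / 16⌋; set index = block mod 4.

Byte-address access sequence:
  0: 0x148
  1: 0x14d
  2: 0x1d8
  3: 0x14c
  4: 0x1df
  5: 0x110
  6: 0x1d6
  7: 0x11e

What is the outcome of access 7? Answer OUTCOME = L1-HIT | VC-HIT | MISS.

  [0] addr=0x148 blk=20 s=0: MISS | VC []
  [1] addr=0x14d blk=20 s=0: L1-HIT | VC []
  [2] addr=0x1d8 blk=29 s=1: MISS | VC []
  [3] addr=0x14c blk=20 s=0: L1-HIT | VC []
  [4] addr=0x1df blk=29 s=1: L1-HIT | VC []
  [5] addr=0x110 blk=17 s=1: MISS | VC [29]
  [6] addr=0x1d6 blk=29 s=1: VC-HIT | VC [17]
  [7] addr=0x11e blk=17 s=1: VC-HIT | VC [29]

OUTCOME = VC-HIT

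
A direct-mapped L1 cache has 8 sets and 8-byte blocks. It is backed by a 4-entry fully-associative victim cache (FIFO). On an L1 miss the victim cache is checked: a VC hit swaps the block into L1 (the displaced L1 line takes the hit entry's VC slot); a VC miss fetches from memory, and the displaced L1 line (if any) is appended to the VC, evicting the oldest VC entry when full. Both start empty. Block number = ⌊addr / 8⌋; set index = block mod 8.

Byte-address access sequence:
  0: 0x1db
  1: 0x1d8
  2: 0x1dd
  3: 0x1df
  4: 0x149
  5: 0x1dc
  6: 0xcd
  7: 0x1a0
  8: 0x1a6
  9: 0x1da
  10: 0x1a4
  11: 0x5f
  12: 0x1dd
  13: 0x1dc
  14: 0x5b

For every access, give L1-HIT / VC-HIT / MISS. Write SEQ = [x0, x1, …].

SEQ = [MISS, L1-HIT, L1-HIT, L1-HIT, MISS, L1-HIT, MISS, MISS, L1-HIT, L1-HIT, L1-HIT, MISS, VC-HIT, L1-HIT, VC-HIT]

  [0] addr=0x1db blk=59 s=3: MISS | VC []
  [1] addr=0x1d8 blk=59 s=3: L1-HIT | VC []
  [2] addr=0x1dd blk=59 s=3: L1-HIT | VC []
  [3] addr=0x1df blk=59 s=3: L1-HIT | VC []
  [4] addr=0x149 blk=41 s=1: MISS | VC []
  [5] addr=0x1dc blk=59 s=3: L1-HIT | VC []
  [6] addr=0xcd blk=25 s=1: MISS | VC [41]
  [7] addr=0x1a0 blk=52 s=4: MISS | VC [41]
  [8] addr=0x1a6 blk=52 s=4: L1-HIT | VC [41]
  [9] addr=0x1da blk=59 s=3: L1-HIT | VC [41]
  [10] addr=0x1a4 blk=52 s=4: L1-HIT | VC [41]
  [11] addr=0x5f blk=11 s=3: MISS | VC [41, 59]
  [12] addr=0x1dd blk=59 s=3: VC-HIT | VC [41, 11]
  [13] addr=0x1dc blk=59 s=3: L1-HIT | VC [41, 11]
  [14] addr=0x5b blk=11 s=3: VC-HIT | VC [41, 59]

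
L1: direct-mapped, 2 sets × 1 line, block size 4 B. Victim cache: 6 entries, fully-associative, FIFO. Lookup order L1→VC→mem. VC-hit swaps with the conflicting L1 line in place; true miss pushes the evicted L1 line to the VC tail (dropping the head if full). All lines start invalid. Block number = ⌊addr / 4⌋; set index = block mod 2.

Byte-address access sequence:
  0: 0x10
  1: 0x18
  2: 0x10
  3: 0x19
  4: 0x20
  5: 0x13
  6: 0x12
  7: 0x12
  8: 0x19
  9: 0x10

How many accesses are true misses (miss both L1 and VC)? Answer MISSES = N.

#0 0x10→b4/s0 MISS; vc=[]
#1 0x18→b6/s0 MISS; vc=[4]
#2 0x10→b4/s0 VC-HIT; vc=[6]
#3 0x19→b6/s0 VC-HIT; vc=[4]
#4 0x20→b8/s0 MISS; vc=[4,6]
#5 0x13→b4/s0 VC-HIT; vc=[8,6]
#6 0x12→b4/s0 L1-HIT; vc=[8,6]
#7 0x12→b4/s0 L1-HIT; vc=[8,6]
#8 0x19→b6/s0 VC-HIT; vc=[8,4]
#9 0x10→b4/s0 VC-HIT; vc=[8,6]

MISSES = 3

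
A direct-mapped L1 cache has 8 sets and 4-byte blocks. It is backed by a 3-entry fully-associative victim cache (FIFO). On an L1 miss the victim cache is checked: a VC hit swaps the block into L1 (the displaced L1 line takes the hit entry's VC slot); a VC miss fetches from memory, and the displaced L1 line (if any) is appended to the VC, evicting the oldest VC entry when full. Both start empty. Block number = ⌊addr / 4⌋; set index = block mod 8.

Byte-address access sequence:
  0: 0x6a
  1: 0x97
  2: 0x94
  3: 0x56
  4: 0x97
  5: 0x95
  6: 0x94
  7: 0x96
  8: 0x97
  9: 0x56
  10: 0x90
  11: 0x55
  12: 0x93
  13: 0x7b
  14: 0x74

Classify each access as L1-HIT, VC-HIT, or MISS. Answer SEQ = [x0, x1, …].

SEQ = [MISS, MISS, L1-HIT, MISS, VC-HIT, L1-HIT, L1-HIT, L1-HIT, L1-HIT, VC-HIT, MISS, L1-HIT, L1-HIT, MISS, MISS]

  [0] addr=0x6a blk=26 s=2: MISS | VC []
  [1] addr=0x97 blk=37 s=5: MISS | VC []
  [2] addr=0x94 blk=37 s=5: L1-HIT | VC []
  [3] addr=0x56 blk=21 s=5: MISS | VC [37]
  [4] addr=0x97 blk=37 s=5: VC-HIT | VC [21]
  [5] addr=0x95 blk=37 s=5: L1-HIT | VC [21]
  [6] addr=0x94 blk=37 s=5: L1-HIT | VC [21]
  [7] addr=0x96 blk=37 s=5: L1-HIT | VC [21]
  [8] addr=0x97 blk=37 s=5: L1-HIT | VC [21]
  [9] addr=0x56 blk=21 s=5: VC-HIT | VC [37]
  [10] addr=0x90 blk=36 s=4: MISS | VC [37]
  [11] addr=0x55 blk=21 s=5: L1-HIT | VC [37]
  [12] addr=0x93 blk=36 s=4: L1-HIT | VC [37]
  [13] addr=0x7b blk=30 s=6: MISS | VC [37]
  [14] addr=0x74 blk=29 s=5: MISS | VC [37, 21]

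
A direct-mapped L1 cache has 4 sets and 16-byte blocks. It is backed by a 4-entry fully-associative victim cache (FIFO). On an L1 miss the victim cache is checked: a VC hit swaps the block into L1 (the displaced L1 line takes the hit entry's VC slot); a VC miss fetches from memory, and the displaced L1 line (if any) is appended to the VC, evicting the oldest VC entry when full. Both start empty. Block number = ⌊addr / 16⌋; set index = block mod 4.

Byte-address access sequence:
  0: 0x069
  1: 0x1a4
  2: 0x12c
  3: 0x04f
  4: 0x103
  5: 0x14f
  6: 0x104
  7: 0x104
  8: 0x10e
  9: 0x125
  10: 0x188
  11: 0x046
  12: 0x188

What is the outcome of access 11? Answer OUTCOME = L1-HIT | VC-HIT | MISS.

#0 0x69→b6/s2 MISS; vc=[]
#1 0x1a4→b26/s2 MISS; vc=[6]
#2 0x12c→b18/s2 MISS; vc=[6,26]
#3 0x4f→b4/s0 MISS; vc=[6,26]
#4 0x103→b16/s0 MISS; vc=[6,26,4]
#5 0x14f→b20/s0 MISS; vc=[6,26,4,16]
#6 0x104→b16/s0 VC-HIT; vc=[6,26,4,20]
#7 0x104→b16/s0 L1-HIT; vc=[6,26,4,20]
#8 0x10e→b16/s0 L1-HIT; vc=[6,26,4,20]
#9 0x125→b18/s2 L1-HIT; vc=[6,26,4,20]
#10 0x188→b24/s0 MISS; vc=[26,4,20,16]
#11 0x46→b4/s0 VC-HIT; vc=[26,24,20,16]
#12 0x188→b24/s0 VC-HIT; vc=[26,4,20,16]

OUTCOME = VC-HIT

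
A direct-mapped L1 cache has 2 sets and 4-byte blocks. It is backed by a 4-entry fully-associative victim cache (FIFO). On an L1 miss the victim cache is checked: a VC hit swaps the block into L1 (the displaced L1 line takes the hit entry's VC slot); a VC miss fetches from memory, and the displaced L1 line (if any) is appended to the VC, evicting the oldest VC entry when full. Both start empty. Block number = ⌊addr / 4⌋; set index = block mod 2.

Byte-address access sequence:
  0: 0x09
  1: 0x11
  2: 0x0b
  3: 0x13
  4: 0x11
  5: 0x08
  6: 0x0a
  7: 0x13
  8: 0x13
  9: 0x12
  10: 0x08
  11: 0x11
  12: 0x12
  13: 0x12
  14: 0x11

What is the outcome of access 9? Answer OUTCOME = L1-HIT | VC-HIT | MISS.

#0 0x9→b2/s0 MISS; vc=[]
#1 0x11→b4/s0 MISS; vc=[2]
#2 0xb→b2/s0 VC-HIT; vc=[4]
#3 0x13→b4/s0 VC-HIT; vc=[2]
#4 0x11→b4/s0 L1-HIT; vc=[2]
#5 0x8→b2/s0 VC-HIT; vc=[4]
#6 0xa→b2/s0 L1-HIT; vc=[4]
#7 0x13→b4/s0 VC-HIT; vc=[2]
#8 0x13→b4/s0 L1-HIT; vc=[2]
#9 0x12→b4/s0 L1-HIT; vc=[2]
#10 0x8→b2/s0 VC-HIT; vc=[4]
#11 0x11→b4/s0 VC-HIT; vc=[2]
#12 0x12→b4/s0 L1-HIT; vc=[2]
#13 0x12→b4/s0 L1-HIT; vc=[2]
#14 0x11→b4/s0 L1-HIT; vc=[2]

OUTCOME = L1-HIT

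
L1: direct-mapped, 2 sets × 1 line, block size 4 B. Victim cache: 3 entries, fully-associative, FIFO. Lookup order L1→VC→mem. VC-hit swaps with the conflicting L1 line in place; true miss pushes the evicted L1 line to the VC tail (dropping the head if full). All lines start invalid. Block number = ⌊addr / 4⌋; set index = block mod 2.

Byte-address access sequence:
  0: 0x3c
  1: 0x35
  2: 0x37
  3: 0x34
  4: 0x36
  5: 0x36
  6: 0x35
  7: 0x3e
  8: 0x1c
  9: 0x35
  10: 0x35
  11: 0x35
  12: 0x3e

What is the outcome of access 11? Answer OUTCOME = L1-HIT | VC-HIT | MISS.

OUTCOME = L1-HIT

  [0] addr=0x3c blk=15 s=1: MISS | VC []
  [1] addr=0x35 blk=13 s=1: MISS | VC [15]
  [2] addr=0x37 blk=13 s=1: L1-HIT | VC [15]
  [3] addr=0x34 blk=13 s=1: L1-HIT | VC [15]
  [4] addr=0x36 blk=13 s=1: L1-HIT | VC [15]
  [5] addr=0x36 blk=13 s=1: L1-HIT | VC [15]
  [6] addr=0x35 blk=13 s=1: L1-HIT | VC [15]
  [7] addr=0x3e blk=15 s=1: VC-HIT | VC [13]
  [8] addr=0x1c blk=7 s=1: MISS | VC [13, 15]
  [9] addr=0x35 blk=13 s=1: VC-HIT | VC [7, 15]
  [10] addr=0x35 blk=13 s=1: L1-HIT | VC [7, 15]
  [11] addr=0x35 blk=13 s=1: L1-HIT | VC [7, 15]
  [12] addr=0x3e blk=15 s=1: VC-HIT | VC [7, 13]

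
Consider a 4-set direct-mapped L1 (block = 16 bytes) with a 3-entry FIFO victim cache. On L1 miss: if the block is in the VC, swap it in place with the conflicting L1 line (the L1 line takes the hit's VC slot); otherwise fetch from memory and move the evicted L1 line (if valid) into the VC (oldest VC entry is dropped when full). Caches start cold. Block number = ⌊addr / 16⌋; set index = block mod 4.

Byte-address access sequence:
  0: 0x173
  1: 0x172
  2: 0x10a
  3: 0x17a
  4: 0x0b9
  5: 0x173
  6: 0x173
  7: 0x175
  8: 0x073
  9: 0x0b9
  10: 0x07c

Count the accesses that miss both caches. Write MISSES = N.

MISSES = 4

#0 0x173→b23/s3 MISS; vc=[]
#1 0x172→b23/s3 L1-HIT; vc=[]
#2 0x10a→b16/s0 MISS; vc=[]
#3 0x17a→b23/s3 L1-HIT; vc=[]
#4 0xb9→b11/s3 MISS; vc=[23]
#5 0x173→b23/s3 VC-HIT; vc=[11]
#6 0x173→b23/s3 L1-HIT; vc=[11]
#7 0x175→b23/s3 L1-HIT; vc=[11]
#8 0x73→b7/s3 MISS; vc=[11,23]
#9 0xb9→b11/s3 VC-HIT; vc=[7,23]
#10 0x7c→b7/s3 VC-HIT; vc=[11,23]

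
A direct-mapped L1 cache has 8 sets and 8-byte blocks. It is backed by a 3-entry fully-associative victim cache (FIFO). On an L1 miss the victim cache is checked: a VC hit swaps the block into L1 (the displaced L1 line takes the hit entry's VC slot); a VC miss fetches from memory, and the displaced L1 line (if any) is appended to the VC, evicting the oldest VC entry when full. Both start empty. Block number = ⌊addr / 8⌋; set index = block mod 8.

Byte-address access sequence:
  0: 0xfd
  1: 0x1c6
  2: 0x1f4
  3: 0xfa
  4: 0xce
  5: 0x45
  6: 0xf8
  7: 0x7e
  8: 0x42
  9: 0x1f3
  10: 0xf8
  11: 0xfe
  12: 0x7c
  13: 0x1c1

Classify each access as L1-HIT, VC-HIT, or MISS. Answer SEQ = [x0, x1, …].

  [0] addr=0xfd blk=31 s=7: MISS | VC []
  [1] addr=0x1c6 blk=56 s=0: MISS | VC []
  [2] addr=0x1f4 blk=62 s=6: MISS | VC []
  [3] addr=0xfa blk=31 s=7: L1-HIT | VC []
  [4] addr=0xce blk=25 s=1: MISS | VC []
  [5] addr=0x45 blk=8 s=0: MISS | VC [56]
  [6] addr=0xf8 blk=31 s=7: L1-HIT | VC [56]
  [7] addr=0x7e blk=15 s=7: MISS | VC [56, 31]
  [8] addr=0x42 blk=8 s=0: L1-HIT | VC [56, 31]
  [9] addr=0x1f3 blk=62 s=6: L1-HIT | VC [56, 31]
  [10] addr=0xf8 blk=31 s=7: VC-HIT | VC [56, 15]
  [11] addr=0xfe blk=31 s=7: L1-HIT | VC [56, 15]
  [12] addr=0x7c blk=15 s=7: VC-HIT | VC [56, 31]
  [13] addr=0x1c1 blk=56 s=0: VC-HIT | VC [8, 31]

SEQ = [MISS, MISS, MISS, L1-HIT, MISS, MISS, L1-HIT, MISS, L1-HIT, L1-HIT, VC-HIT, L1-HIT, VC-HIT, VC-HIT]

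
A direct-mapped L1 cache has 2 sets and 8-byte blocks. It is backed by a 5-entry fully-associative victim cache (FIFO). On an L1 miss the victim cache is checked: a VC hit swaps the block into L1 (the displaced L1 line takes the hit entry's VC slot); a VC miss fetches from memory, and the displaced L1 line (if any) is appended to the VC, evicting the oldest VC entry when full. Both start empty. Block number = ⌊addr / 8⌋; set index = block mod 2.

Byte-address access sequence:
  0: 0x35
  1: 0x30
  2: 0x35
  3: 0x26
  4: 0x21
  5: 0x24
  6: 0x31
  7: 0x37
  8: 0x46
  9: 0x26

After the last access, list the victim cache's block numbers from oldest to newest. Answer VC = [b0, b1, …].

VC = [8, 6]

#0 0x35→b6/s0 MISS; vc=[]
#1 0x30→b6/s0 L1-HIT; vc=[]
#2 0x35→b6/s0 L1-HIT; vc=[]
#3 0x26→b4/s0 MISS; vc=[6]
#4 0x21→b4/s0 L1-HIT; vc=[6]
#5 0x24→b4/s0 L1-HIT; vc=[6]
#6 0x31→b6/s0 VC-HIT; vc=[4]
#7 0x37→b6/s0 L1-HIT; vc=[4]
#8 0x46→b8/s0 MISS; vc=[4,6]
#9 0x26→b4/s0 VC-HIT; vc=[8,6]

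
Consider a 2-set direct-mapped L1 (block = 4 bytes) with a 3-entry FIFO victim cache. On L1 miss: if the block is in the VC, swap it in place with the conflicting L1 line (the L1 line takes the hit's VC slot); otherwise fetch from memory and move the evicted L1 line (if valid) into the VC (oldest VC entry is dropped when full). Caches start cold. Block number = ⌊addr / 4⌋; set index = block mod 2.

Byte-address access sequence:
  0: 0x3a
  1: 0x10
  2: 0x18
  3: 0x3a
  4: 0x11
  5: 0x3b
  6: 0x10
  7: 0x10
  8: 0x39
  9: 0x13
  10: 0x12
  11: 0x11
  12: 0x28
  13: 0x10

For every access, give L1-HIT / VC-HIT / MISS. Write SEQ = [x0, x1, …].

#0 0x3a→b14/s0 MISS; vc=[]
#1 0x10→b4/s0 MISS; vc=[14]
#2 0x18→b6/s0 MISS; vc=[14,4]
#3 0x3a→b14/s0 VC-HIT; vc=[6,4]
#4 0x11→b4/s0 VC-HIT; vc=[6,14]
#5 0x3b→b14/s0 VC-HIT; vc=[6,4]
#6 0x10→b4/s0 VC-HIT; vc=[6,14]
#7 0x10→b4/s0 L1-HIT; vc=[6,14]
#8 0x39→b14/s0 VC-HIT; vc=[6,4]
#9 0x13→b4/s0 VC-HIT; vc=[6,14]
#10 0x12→b4/s0 L1-HIT; vc=[6,14]
#11 0x11→b4/s0 L1-HIT; vc=[6,14]
#12 0x28→b10/s0 MISS; vc=[6,14,4]
#13 0x10→b4/s0 VC-HIT; vc=[6,14,10]

SEQ = [MISS, MISS, MISS, VC-HIT, VC-HIT, VC-HIT, VC-HIT, L1-HIT, VC-HIT, VC-HIT, L1-HIT, L1-HIT, MISS, VC-HIT]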